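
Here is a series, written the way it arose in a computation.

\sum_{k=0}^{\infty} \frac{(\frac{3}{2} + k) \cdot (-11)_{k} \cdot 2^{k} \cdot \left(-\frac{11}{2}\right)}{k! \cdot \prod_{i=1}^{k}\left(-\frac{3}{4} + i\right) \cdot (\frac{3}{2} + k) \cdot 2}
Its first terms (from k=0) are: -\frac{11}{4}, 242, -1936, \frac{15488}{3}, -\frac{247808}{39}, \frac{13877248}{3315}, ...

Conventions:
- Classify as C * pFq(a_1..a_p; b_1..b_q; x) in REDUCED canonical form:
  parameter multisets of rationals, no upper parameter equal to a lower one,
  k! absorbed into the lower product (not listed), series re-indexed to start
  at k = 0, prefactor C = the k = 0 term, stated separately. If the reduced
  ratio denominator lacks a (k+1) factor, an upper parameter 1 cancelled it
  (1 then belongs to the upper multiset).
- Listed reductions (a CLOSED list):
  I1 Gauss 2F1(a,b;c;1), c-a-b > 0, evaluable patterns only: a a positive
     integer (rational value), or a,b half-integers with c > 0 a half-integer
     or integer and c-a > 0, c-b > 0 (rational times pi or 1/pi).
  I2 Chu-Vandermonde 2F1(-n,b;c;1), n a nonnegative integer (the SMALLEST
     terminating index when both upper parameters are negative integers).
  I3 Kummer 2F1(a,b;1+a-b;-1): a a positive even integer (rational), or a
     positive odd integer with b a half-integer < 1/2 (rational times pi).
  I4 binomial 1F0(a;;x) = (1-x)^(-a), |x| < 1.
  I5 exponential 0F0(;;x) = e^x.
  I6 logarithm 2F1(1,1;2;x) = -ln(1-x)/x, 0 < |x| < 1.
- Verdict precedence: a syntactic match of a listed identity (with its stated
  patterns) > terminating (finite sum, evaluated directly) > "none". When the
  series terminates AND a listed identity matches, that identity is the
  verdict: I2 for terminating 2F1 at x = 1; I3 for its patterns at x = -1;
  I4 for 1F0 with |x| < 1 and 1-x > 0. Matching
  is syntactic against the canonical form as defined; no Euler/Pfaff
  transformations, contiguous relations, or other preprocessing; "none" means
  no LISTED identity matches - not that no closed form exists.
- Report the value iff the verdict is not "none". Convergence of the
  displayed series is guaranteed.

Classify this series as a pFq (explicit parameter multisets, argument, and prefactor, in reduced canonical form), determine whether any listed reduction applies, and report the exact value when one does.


First insight: from the first term -\frac{11}{4}: k + 3/2 divides numerator and denominator alike; prefactor -11/4 after cancelling.
Step ratio: r(k) = 2 * (k-11) / [(k+\frac{1}{4}) (k+1)] - rational; roots negated = parameters, x = 2, C = -\frac{11}{4}.

At argument 2: a 1F1 with upper {-11}, lower {\frac{1}{4}}, scaled by C = -\frac{11}{4}. Verdict: terminating - the sum ends at index 11 because -11 is a negative integer; exact evaluation follows. Its exact value is \frac{59114112735323}{2756315425500}.


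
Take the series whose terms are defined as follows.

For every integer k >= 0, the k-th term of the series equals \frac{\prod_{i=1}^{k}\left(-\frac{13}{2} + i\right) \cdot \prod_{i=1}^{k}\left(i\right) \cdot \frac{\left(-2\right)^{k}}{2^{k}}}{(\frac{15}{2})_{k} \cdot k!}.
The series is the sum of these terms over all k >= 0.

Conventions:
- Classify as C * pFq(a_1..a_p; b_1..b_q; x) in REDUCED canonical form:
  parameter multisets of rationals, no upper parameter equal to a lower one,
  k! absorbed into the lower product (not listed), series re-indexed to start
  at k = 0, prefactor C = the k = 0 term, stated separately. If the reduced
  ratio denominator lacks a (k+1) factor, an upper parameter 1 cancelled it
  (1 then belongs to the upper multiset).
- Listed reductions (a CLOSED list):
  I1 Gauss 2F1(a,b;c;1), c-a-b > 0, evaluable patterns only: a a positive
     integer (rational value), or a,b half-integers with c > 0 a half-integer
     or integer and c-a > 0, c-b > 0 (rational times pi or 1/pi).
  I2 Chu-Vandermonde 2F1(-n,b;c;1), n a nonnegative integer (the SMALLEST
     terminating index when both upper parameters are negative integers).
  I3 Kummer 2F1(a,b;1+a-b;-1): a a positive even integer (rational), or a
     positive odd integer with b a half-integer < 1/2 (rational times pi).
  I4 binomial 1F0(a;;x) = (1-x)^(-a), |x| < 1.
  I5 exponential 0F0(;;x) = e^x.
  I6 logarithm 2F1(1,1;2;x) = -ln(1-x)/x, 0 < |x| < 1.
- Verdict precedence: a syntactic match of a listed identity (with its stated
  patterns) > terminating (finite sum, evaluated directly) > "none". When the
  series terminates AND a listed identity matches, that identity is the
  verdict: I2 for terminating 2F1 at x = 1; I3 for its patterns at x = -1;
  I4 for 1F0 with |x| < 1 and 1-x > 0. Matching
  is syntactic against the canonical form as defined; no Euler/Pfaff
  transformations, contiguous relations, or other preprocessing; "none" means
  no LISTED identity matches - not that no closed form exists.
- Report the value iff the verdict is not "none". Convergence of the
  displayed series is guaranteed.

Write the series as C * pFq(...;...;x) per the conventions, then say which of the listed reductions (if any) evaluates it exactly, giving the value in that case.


Key step: x = -1 and the running product (C = 1, x = -1) telescopes to a rising factorial.
Consecutive-term ratio: r(k) = -1 * (k-\frac{11}{2}) (k+1) / [(k+\frac{15}{2}) (k+1)] - rational; roots negated = parameters, x = -1, C = 1.

x = -1 here; the reduced form reads 2F1, upper {-\frac{11}{2}, 1}, lower {\frac{15}{2}}, C = 1. Verdict: Kummer (I3) matches (x = -1; c = \frac{15}{2} equals 1+a-b for upper {-\frac{11}{2}, 1}: listed pattern). Value: \frac{3003}{4096} \cdot \pi.


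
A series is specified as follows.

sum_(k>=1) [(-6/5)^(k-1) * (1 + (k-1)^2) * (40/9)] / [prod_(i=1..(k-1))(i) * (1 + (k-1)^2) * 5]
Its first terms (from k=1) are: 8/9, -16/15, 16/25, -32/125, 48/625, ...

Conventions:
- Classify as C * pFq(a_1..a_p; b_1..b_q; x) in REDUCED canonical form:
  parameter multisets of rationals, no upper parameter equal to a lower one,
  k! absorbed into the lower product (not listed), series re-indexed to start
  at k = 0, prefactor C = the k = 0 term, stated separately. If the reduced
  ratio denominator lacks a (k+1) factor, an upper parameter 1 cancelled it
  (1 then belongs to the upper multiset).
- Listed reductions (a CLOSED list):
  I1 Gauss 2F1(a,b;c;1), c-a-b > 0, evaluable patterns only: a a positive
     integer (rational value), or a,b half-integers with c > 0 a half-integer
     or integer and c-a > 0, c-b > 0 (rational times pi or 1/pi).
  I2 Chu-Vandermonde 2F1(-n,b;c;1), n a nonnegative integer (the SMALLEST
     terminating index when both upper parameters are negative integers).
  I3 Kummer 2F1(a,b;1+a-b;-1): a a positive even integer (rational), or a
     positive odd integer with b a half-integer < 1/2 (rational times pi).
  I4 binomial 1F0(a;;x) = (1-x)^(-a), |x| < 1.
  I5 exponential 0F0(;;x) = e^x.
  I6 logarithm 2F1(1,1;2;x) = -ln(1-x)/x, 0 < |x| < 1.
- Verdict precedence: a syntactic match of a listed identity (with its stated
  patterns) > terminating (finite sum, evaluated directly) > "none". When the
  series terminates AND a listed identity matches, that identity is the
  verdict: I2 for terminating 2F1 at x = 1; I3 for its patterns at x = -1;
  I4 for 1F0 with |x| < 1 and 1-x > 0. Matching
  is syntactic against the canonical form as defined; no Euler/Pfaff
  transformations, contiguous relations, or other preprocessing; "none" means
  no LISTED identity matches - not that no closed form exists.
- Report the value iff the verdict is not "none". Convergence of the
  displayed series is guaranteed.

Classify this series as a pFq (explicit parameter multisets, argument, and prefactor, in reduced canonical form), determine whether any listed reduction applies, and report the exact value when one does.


The series (x = -6/5) is 0F0: upper {-}, lower {-}, prefactor 8/9. Verdict: this is the exponential series (I5) (the 0F0 exponential series at x = -6/5). Its exact value is (8/9) * e^(-6/5).

Key step: t_0 being 8/9, the product of the first k integers (C = 8/9, x = -6/5) is k!.
Adjacent-term ratio: r(k) = (-6/5) * 1 / [(k+1)] - poly over poly, x = (-6/5) from leading terms; C = 8/9 at k = 0.


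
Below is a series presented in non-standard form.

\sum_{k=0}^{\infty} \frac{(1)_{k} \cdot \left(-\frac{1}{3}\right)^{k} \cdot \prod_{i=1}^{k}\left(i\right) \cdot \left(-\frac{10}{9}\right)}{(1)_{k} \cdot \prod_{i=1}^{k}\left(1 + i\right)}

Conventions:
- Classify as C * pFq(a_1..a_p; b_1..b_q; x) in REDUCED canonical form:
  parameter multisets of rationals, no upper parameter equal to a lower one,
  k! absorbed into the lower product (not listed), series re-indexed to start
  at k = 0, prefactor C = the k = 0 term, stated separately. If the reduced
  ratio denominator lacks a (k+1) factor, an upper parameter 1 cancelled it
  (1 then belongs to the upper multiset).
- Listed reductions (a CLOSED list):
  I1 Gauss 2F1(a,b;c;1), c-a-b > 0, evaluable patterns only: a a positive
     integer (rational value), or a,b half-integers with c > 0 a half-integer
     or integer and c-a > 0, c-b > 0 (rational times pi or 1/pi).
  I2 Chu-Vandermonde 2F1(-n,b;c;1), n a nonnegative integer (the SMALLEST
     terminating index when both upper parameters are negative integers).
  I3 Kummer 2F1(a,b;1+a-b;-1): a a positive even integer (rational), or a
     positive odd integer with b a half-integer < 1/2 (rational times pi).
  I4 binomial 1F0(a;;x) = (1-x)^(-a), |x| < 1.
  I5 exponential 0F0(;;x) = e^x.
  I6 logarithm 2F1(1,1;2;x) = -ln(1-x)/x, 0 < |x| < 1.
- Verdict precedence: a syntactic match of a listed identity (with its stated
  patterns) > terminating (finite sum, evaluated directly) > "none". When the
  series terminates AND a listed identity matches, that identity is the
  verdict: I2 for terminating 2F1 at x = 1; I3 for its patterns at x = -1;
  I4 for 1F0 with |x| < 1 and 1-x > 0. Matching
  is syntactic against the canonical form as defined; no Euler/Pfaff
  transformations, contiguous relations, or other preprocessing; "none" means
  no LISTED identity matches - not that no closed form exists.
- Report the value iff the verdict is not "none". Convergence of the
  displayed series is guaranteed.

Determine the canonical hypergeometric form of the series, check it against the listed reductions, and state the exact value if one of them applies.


x = -\frac{1}{3} here; the reduced form reads 2F1, upper {1, 1}, lower {2}, C = -\frac{10}{9}. Verdict: this is the logarithmic series (I6) (the logarithm: parameters (1,1;2), x = -\frac{1}{3}). Its exact value is \left(-\frac{10}{3}\right) \cdot \ln\left(\frac{4}{3}\right).

Structural cue: with t_0 = -\frac{10}{9}, (1)_k (C = -10/9) is k! itself.
Adjacent-term ratio: r(k) = -\frac{1}{3} * (k+1) (k+1) / [(k+2) (k+1)] - rational; roots negated = parameters, x = -\frac{1}{3}, C = -\frac{10}{9}.


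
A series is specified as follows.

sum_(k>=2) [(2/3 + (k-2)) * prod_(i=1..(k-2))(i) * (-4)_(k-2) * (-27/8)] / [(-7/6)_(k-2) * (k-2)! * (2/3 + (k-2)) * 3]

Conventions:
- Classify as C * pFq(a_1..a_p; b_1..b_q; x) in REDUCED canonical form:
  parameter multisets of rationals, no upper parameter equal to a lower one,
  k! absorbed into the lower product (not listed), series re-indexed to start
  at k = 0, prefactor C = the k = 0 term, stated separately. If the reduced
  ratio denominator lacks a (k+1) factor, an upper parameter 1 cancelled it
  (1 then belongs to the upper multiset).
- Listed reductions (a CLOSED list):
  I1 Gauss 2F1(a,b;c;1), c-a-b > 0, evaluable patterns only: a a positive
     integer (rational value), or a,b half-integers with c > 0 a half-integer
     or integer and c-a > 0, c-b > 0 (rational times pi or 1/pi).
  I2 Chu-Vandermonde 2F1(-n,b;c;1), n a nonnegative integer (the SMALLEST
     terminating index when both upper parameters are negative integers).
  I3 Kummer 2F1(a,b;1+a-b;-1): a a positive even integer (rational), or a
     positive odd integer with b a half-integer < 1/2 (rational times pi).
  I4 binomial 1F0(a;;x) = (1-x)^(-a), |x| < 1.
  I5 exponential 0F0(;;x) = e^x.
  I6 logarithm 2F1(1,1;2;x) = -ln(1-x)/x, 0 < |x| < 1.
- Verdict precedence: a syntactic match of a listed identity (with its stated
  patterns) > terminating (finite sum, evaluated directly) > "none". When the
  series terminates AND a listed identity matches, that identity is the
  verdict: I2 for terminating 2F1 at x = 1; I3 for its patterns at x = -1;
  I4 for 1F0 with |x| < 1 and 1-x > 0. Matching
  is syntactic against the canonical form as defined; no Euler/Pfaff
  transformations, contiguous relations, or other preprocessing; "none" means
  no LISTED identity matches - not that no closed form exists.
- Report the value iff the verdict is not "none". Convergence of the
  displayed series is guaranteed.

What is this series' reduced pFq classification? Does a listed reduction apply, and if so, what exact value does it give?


x = 1 here; the reduced form reads 2F1, upper {-4, 1}, lower {-7/6}, C = -9/8. Verdict: the Chu-Vandermonde identity I2 fires (terminating 2F1 at x = 1 with n = 4, b = 1, c = -7/6). Hence: 117/88.

The tell: t_0 being -9/8, striking the common factor k + 2/3 reduces the term (prefactor -9/8).
Term ratio: r(k) = 1 * (k-4) (k+1) / [(k-7/6) (k+1)] - rational; roots negated = parameters, x = 1, C = -9/8.


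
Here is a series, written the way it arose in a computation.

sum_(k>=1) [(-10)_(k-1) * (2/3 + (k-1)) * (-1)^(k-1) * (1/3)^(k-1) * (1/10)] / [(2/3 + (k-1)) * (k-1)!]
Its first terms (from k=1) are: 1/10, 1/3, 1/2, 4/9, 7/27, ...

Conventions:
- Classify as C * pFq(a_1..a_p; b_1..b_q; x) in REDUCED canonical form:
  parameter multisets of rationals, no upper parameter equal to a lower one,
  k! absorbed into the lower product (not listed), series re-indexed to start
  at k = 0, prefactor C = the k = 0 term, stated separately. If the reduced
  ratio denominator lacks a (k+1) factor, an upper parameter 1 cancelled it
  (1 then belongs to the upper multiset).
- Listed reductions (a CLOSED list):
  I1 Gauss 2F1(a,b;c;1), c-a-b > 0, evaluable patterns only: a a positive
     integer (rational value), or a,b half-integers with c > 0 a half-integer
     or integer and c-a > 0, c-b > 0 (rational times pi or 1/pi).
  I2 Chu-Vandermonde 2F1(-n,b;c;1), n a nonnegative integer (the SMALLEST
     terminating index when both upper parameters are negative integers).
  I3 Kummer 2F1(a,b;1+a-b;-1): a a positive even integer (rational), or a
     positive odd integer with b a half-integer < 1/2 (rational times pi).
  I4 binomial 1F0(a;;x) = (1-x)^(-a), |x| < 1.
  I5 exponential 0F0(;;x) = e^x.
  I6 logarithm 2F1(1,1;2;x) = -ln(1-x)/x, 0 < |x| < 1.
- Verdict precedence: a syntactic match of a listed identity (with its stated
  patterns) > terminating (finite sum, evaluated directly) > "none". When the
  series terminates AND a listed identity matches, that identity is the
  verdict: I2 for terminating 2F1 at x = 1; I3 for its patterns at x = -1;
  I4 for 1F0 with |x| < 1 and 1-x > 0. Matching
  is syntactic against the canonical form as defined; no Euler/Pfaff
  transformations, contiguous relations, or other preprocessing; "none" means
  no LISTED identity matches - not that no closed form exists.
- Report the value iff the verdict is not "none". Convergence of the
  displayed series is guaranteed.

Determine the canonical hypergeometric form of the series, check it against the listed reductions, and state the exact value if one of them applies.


Reduced: x = -1/3, 1F0, upper = {-10}, lower = {-}, C = 1/10. Verdict: the binomial series (I4) applies (the 1F0 binomial series: exponent 10, x = -1/3). Its exact value is 524288/295245.

The tell: x = (-1/3) and k + 2/3 divides numerator and denominator alike; C = 1/10 after cancelling.
Term ratio: r(k) = (-1/3) * (k-10) / [(k+1)] - rational in k, leading ratio (-1/3); with t_0 = 1/10, classification follows.


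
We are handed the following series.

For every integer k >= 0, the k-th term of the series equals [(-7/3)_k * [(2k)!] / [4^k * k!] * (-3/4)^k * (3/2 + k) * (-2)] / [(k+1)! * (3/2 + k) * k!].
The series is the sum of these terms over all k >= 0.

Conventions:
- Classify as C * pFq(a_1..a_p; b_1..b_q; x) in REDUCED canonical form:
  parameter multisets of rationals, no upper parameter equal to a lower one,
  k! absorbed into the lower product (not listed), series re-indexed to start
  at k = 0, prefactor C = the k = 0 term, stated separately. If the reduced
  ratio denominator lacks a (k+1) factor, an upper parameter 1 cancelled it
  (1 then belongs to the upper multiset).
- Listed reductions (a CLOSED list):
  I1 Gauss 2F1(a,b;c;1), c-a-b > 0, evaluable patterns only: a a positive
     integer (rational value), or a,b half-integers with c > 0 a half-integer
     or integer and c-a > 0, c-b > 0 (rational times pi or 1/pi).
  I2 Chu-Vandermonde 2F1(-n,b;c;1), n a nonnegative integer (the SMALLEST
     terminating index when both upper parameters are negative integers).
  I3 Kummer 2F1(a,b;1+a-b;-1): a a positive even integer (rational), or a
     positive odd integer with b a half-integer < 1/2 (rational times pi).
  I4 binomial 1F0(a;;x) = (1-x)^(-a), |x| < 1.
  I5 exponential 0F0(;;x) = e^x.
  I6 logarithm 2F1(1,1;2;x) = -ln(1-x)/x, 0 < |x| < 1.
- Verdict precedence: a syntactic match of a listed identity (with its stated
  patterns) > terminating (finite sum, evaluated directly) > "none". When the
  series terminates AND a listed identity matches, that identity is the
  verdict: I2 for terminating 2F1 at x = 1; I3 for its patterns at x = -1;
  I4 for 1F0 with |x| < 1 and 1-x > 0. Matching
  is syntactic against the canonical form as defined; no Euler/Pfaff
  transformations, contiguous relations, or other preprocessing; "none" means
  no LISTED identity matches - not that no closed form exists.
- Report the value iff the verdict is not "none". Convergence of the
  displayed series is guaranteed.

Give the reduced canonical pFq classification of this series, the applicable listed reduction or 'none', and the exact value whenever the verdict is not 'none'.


x = -3/4 here; the reduced form reads 2F1, upper {-7/3, 1/2}, lower {2}, C = -2. Verdict: none (x = -3/4): each listed identity misses the multisets {-7/3, 1/2} ; {2}.

The tell: t_0 being -2, the denominator's factorial ratio (prefactor -2) is a lower Pochhammer.
Ratio: r(k) = (-3/4) * (k-7/3) (k+1/2) / [(k+2) (k+1)] - rational in k, leading ratio (-3/4); with t_0 = -2, classification follows.


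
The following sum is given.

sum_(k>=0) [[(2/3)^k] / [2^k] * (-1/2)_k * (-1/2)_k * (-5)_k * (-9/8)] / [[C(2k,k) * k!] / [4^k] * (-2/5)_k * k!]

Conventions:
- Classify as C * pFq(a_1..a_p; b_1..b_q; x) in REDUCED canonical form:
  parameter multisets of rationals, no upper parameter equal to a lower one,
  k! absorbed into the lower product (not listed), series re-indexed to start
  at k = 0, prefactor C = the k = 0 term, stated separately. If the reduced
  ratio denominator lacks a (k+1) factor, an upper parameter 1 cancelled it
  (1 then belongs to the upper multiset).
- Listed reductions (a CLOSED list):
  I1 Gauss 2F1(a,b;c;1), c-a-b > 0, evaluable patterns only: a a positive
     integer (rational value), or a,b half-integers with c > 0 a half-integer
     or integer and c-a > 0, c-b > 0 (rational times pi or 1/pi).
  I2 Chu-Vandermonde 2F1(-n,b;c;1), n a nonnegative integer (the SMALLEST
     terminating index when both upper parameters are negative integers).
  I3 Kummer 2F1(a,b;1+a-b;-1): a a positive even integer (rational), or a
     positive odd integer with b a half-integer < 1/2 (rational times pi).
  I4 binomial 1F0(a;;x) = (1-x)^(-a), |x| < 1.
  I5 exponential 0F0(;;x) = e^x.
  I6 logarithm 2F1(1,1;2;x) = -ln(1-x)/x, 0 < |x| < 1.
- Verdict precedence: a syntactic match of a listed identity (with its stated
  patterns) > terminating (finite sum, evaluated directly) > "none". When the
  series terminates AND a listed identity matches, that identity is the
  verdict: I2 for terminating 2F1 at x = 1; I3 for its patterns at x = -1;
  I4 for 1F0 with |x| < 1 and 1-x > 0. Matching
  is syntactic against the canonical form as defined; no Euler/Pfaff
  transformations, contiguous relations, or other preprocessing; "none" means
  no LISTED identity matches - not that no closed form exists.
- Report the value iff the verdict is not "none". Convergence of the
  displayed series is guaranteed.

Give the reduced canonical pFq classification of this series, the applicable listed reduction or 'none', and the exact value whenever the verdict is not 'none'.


At argument 1/3: a 3F2 with upper {-5, -1/2, -1/2}, lower {-2/5, 1/2}, scaled by C = -9/8. Verdict: terminating - upper -5 stops the sum at k = 5; the 6 terms are added exactly. Sum: -389685169/125411328.

Key step: t_0 being -9/8, the lower central binomial (C = -9/8) hides (1/2)_k.
Adjacent-term ratio: r(k) = (1/3) * (k-5) (k-1/2) (k-1/2) / [(k-2/5) (k+1/2) (k+1)] - rational in k, leading ratio (1/3); with t_0 = -9/8, classification follows.


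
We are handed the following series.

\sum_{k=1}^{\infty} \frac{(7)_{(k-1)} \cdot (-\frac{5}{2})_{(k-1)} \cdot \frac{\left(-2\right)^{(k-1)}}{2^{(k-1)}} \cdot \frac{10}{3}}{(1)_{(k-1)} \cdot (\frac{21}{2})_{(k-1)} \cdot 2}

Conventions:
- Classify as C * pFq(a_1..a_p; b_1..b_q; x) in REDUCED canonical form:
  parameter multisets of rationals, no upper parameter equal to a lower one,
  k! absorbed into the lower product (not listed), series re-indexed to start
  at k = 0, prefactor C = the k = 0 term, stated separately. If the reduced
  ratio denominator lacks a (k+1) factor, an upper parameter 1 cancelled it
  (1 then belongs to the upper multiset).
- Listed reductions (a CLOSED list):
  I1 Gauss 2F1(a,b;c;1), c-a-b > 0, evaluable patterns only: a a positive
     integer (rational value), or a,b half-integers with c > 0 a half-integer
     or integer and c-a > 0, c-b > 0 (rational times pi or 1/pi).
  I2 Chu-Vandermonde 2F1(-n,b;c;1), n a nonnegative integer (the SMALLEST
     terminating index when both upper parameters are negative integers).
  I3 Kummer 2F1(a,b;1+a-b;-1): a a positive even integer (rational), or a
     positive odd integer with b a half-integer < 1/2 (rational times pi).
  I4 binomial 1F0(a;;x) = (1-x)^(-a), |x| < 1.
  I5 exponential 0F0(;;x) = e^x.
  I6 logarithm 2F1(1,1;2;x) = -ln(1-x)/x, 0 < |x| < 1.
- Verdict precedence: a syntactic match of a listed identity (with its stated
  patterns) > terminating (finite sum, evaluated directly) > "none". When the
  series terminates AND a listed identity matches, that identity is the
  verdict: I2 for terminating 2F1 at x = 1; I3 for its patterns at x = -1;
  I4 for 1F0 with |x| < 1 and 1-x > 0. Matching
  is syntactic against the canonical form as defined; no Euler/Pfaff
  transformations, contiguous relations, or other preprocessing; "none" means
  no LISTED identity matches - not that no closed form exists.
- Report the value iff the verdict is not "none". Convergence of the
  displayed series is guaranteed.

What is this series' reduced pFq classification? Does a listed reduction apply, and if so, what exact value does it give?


Reduced: x = -1, 2F1, upper = {-\frac{5}{2}, 7}, lower = {\frac{21}{2}}, C = \frac{5}{3}. Verdict (x = -1): the Kummer evaluation I3 applies (x = -1; c = \frac{21}{2} equals 1+a-b for upper {-\frac{5}{2}, 7}: listed pattern). Sum: \frac{8083075}{4194304} \cdot \pi.

Key step: x = -1 and the constant factors (C = 5/3, x = -1) combine into one prefactor.
Term ratio: r(k) = -1 * (k-\frac{5}{2}) (k+7) / [(k+\frac{21}{2}) (k+1)] - rational; roots negated = parameters, x = -1, C = \frac{5}{3}.


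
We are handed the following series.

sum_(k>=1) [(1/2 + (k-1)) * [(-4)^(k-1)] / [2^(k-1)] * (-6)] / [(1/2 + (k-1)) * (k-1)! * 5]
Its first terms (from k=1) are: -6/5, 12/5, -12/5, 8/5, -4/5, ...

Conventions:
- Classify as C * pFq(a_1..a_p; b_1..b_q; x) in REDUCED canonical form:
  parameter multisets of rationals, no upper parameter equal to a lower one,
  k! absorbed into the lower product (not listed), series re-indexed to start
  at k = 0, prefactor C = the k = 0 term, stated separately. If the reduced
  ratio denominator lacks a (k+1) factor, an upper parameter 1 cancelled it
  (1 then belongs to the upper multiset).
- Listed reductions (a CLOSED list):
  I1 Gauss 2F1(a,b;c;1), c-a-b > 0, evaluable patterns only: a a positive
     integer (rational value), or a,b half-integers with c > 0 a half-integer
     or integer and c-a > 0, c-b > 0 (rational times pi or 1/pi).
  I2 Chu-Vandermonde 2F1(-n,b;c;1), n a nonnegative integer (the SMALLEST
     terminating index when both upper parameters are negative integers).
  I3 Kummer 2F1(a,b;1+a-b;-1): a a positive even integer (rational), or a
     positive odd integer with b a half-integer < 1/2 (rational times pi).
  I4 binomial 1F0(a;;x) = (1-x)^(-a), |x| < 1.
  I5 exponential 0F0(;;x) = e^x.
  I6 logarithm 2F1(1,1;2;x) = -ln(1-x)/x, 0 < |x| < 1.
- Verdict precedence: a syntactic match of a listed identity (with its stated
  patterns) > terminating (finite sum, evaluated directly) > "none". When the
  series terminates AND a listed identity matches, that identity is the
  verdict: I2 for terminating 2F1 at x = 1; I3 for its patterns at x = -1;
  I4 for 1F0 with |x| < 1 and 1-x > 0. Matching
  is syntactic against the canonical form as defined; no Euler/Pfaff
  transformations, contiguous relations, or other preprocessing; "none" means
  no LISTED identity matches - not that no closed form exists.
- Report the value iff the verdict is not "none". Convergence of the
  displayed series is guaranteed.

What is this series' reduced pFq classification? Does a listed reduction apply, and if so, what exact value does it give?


The series (x = -2) is 0F0: upper {-}, lower {-}, prefactor -6/5. Verdict: exponential (I5) matches (the 0F0 exponential series at x = -2). Hence: (-6/5) * e^(-2).

The tell: t_0 being -6/5, the two k-th powers (C = -6/5) combine into one argument.
Term ratio: r(k) = (-2) * 1 / [(k+1)] - poly over poly, x = (-2) from leading terms; C = -6/5 at k = 0.


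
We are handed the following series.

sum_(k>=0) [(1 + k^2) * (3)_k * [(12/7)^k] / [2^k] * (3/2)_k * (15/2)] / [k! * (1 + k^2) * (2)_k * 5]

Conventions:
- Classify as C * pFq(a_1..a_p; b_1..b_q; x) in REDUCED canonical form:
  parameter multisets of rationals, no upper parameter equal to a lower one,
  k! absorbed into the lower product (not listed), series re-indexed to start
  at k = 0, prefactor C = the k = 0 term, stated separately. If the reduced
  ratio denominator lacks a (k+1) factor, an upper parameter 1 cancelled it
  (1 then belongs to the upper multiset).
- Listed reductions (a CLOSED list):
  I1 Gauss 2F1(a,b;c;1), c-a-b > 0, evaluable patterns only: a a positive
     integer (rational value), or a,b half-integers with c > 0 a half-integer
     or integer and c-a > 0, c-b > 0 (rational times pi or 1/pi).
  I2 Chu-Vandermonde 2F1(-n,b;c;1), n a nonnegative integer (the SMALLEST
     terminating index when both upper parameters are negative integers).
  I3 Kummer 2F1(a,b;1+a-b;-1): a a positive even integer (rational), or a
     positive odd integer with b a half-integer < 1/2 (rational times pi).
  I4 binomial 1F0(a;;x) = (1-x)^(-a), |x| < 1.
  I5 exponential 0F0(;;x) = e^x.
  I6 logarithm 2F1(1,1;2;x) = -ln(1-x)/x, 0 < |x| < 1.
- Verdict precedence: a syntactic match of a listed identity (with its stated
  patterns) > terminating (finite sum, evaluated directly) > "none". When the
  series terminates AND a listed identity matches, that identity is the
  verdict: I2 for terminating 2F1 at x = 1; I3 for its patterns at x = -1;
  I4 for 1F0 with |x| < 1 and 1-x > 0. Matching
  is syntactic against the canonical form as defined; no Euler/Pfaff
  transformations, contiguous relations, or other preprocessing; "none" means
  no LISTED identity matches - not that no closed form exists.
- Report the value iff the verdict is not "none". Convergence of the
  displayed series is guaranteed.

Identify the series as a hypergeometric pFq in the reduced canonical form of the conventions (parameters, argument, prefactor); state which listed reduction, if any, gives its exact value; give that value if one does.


Classification (C = 3/2): 2F1 with upper {3/2, 3}, lower {2}, argument x = 6/7. Verdict: none. A 2F1 with upper {3/2, 3} fits none of I1-I6 at x = 6/7; the sum runs forever.

The tell: x = (6/7) and the constant factors (prefactor 3/2) combine into one prefactor.
Ratio: r(k) = (6/7) * (k+3/2) (k+3) / [(k+2) (k+1)] - rational in k, leading ratio (6/7); with t_0 = 3/2, classification follows.


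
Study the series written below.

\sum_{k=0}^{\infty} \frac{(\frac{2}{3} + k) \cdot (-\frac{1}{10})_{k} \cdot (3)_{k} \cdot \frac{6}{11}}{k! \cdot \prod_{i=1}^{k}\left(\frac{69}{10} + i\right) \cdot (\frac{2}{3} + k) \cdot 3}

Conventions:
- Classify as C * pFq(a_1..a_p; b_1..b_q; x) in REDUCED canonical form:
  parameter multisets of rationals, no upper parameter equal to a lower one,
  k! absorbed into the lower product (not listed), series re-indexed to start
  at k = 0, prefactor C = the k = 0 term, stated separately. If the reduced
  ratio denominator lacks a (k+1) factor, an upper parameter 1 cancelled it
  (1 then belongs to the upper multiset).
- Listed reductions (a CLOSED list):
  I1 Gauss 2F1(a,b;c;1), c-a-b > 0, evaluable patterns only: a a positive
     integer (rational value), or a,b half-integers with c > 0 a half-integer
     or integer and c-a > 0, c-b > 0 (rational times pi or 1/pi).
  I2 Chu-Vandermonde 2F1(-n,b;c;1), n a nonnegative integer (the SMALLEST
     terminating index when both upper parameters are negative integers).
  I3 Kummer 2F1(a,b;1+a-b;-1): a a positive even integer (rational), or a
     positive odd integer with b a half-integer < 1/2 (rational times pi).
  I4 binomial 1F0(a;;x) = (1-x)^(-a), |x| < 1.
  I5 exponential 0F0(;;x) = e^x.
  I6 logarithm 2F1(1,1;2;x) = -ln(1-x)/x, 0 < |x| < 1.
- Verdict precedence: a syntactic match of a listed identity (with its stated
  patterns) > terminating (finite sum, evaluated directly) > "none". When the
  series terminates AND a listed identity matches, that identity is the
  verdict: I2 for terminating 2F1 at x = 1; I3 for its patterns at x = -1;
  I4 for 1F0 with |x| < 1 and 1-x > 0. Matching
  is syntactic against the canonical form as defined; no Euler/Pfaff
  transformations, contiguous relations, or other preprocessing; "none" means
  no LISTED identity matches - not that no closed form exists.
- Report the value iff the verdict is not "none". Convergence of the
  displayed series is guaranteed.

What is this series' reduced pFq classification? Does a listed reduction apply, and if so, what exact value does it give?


Prefactor \frac{2}{11}, argument 1: 2F1 with upper {-\frac{1}{10}, 3} over lower {\frac{79}{10}}. Verdict: the Gauss summation I1 matches (x = 1: the Gamma ratio telescopes since c-a-b = 5 > 0 and a = 3 in Z>0). Its exact value is \frac{9499}{55000}.

Structural cue: x = 1 and the constant factors (prefactor 2/11) combine into one prefactor.
Step ratio: r(k) = 1 * (k-\frac{1}{10}) (k+3) / [(k+\frac{79}{10}) (k+1)] - rational in k, leading ratio 1; with t_0 = \frac{2}{11}, classification follows.


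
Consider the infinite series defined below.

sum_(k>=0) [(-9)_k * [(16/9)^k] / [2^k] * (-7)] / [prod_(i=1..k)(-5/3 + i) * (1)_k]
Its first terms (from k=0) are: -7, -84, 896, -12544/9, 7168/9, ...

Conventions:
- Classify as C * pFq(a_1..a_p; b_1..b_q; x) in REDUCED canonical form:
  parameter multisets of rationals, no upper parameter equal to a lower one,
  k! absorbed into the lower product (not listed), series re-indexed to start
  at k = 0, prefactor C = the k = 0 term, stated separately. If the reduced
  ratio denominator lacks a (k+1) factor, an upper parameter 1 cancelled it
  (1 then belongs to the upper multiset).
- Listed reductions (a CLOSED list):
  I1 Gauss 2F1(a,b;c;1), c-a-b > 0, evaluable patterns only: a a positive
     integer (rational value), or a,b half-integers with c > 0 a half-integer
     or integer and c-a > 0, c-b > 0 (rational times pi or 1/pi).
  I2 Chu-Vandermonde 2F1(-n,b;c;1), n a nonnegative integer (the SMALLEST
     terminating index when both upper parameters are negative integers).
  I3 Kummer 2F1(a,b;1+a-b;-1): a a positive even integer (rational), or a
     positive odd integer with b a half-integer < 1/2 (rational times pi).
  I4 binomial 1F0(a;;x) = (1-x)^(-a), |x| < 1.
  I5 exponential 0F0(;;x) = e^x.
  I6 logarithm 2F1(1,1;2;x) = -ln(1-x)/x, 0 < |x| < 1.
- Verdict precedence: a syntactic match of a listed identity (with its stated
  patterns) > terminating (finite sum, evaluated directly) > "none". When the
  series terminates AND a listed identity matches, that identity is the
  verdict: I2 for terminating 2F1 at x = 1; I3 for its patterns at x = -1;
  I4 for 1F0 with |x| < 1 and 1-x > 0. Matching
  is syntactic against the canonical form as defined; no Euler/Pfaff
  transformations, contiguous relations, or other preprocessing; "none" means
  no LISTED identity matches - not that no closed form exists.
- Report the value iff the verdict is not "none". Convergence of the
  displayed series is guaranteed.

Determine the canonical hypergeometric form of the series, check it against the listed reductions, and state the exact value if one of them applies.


Prefactor -7, argument 8/9: 1F1 with upper {-9} over lower {-2/3}. Verdict: terminating. (-9)_k vanishes past k = 9, leaving a 10-term sum, computed directly. Hence: 5968983743/267393555.

Structural cue: t_0 = -7 here, and (1)_k (C = -7, x = 8/9) is k! itself.
Ratio: r(k) = (8/9) * (k-9) / [(k-2/3) (k+1)] ; factor over Q: parameters, x = (8/9), and C = -7.


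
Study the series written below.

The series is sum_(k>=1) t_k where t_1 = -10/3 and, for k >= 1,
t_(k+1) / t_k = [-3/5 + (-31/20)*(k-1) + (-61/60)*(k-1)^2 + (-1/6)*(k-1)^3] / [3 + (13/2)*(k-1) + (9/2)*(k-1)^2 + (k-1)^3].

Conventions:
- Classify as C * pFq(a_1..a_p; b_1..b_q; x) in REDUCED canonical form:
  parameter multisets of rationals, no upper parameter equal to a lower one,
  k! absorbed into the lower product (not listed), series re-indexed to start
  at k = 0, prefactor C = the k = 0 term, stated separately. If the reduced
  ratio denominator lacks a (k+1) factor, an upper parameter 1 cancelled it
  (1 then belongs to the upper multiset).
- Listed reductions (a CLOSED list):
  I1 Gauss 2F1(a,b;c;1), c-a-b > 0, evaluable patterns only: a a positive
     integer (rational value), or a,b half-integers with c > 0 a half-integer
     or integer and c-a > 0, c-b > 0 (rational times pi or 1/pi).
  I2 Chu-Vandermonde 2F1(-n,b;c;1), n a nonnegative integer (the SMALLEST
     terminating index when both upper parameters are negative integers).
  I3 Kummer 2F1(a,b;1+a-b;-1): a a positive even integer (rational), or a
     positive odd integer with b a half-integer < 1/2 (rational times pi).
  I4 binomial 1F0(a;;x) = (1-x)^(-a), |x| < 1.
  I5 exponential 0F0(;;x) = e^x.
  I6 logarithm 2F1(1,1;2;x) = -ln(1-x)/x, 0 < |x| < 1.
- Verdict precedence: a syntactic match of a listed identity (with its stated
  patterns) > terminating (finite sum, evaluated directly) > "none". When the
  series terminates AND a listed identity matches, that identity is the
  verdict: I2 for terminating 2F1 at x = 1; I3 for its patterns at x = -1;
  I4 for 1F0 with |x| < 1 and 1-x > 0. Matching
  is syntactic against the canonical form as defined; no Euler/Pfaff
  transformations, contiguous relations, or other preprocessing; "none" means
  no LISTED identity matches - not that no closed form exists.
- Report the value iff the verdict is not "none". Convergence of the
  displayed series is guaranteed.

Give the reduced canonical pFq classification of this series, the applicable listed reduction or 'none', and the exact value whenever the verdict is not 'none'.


Canonical form: C = -10/3 times 2F1 with upper {3/5, 4}, lower {2}, x = -1/6. Verdict: none. No listed pattern accepts 2F1(3/5, 4; 2; -1/6).

First insight: x = (-1/6) and the expanded ratio factors over Q; C = -10/3, roots give parameters.
Step ratio: r(k) = (-1/6) * (k+3/5) (k+4) / [(k+2) (k+1)] ; factor over Q: parameters, x = (-1/6), and C = -10/3.


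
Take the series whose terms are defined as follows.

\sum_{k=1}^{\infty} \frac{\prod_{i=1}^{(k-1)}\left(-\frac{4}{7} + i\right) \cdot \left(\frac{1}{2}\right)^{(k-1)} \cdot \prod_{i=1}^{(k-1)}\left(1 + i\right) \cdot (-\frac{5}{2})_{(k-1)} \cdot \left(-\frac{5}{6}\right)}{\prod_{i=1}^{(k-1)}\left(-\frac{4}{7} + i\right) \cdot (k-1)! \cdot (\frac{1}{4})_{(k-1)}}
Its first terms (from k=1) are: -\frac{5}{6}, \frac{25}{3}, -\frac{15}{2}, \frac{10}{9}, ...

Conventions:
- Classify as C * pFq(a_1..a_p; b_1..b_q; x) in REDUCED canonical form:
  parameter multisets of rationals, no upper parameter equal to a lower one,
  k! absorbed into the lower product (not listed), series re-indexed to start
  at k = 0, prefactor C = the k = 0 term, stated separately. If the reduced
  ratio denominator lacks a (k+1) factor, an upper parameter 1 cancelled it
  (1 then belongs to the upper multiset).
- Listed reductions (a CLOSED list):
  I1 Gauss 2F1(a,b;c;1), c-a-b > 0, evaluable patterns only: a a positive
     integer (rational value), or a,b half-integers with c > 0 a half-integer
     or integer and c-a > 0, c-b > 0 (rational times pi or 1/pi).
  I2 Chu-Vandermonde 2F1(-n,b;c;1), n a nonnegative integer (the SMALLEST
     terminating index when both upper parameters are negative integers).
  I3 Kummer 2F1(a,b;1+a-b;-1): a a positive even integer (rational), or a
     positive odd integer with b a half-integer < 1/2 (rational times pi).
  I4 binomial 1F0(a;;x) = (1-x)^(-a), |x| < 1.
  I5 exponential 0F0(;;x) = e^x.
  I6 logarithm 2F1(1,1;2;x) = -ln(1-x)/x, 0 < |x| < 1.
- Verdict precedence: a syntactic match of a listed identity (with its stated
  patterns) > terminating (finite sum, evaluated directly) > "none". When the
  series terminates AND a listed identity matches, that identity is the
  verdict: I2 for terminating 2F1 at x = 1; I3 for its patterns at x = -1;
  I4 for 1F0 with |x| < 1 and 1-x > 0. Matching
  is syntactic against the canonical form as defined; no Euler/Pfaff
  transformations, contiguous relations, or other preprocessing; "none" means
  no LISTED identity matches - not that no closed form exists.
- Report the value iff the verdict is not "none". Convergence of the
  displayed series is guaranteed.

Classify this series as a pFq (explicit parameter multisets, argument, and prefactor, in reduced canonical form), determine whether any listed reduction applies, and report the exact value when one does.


Classification (C = -\frac{5}{6}): 2F1 with upper {-\frac{5}{2}, 2}, lower {\frac{1}{4}}, argument x = \frac{1}{2}. Verdict: none. No listed pattern accepts 2F1(-\frac{5}{2}, 2; \frac{1}{4}; \frac{1}{2}).

Key observation: from the first term -\frac{5}{6}: the running product (C = -5/6, x = 1/2) telescopes to a rising factorial.
Term ratio: r(k) = \frac{1}{2} * (k-\frac{5}{2}) (k+2) / [(k+\frac{1}{4}) (k+1)] ; factor over Q: parameters, x = \frac{1}{2}, and C = -\frac{5}{6}.


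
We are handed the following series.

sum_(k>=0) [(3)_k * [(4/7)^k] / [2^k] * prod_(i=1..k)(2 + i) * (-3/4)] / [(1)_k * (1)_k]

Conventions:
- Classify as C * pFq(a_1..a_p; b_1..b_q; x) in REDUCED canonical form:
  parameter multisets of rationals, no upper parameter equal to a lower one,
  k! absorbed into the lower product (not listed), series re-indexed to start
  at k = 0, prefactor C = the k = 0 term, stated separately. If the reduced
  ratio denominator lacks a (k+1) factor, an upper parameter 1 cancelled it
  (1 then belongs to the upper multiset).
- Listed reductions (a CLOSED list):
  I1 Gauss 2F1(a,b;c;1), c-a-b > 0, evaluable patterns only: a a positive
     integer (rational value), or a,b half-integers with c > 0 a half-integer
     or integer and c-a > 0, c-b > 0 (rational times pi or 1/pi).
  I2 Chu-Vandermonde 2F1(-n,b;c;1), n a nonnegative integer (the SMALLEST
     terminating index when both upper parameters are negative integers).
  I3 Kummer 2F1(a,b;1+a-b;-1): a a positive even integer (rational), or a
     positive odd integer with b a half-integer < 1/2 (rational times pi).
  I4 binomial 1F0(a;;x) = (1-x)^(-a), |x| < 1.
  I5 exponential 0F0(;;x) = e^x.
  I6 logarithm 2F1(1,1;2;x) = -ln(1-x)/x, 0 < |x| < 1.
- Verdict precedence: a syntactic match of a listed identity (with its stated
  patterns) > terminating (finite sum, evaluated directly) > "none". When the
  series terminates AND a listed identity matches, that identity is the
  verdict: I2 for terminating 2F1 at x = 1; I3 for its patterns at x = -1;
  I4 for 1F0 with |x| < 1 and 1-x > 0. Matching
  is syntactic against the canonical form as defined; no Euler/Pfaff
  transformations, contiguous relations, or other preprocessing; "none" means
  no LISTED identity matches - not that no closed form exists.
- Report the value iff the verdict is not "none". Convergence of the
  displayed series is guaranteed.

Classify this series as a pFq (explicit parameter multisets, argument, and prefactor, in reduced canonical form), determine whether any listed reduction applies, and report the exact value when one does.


x = 2/7 here; the reduced form reads 2F1, upper {3, 3}, lower {1}, C = -3/4. Verdict: none. A 2F1 with upper {3, 3} fits none of I1-I6 at x = 2/7; the sum runs forever.

Key step: from the first term -3/4: the running product (C = -3/4) telescopes to a rising factorial.
Ratio: r(k) = (2/7) * (k+3) (k+3) / [(k+1) (k+1)] ; factor over Q: parameters, x = (2/7), and C = -3/4.
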